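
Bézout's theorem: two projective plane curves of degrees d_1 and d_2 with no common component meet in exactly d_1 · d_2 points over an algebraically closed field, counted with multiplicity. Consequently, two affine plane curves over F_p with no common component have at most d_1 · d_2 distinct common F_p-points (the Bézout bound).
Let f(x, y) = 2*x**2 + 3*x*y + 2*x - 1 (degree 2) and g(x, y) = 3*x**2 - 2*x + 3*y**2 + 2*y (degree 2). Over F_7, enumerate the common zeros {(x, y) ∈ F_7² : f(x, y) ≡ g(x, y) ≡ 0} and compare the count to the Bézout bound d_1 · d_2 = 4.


Common zeros: {(4, 2), (6, 2)}; count = 2; Bézout bound = 4.

deg(f) = 2, deg(g) = 2, so Bézout bound = 4.
Scan x ∈ F_7. For each x, list the y ∈ F_7 with f(x, y) ≡ 0 and those with g(x, y) ≡ 0 (mod 7); the common zeros in that column are the intersection.
  x = 0: f ≡ 0 at y ∈ ∅; g ≡ 0 at y ∈ {0, 4}; common: ∅.
  x = 1: f ≡ 0 at y ∈ {6}; g ≡ 0 at y ∈ ∅; common: ∅.
  x = 2: f ≡ 0 at y ∈ {4}; g ≡ 0 at y ∈ ∅; common: ∅.
  x = 3: f ≡ 0 at y ∈ {6}; g ≡ 0 at y ∈ {0, 4}; common: ∅.
  x = 4: f ≡ 0 at y ∈ {2}; g ≡ 0 at y ∈ {2}; common: {2}.
  x = 5: f ≡ 0 at y ∈ {4}; g ≡ 0 at y ∈ {1, 3}; common: ∅.
  x = 6: f ≡ 0 at y ∈ {2}; g ≡ 0 at y ∈ {2}; common: {2}.
Collecting: common zeros = {(4, 2), (6, 2)}, so the count is 2.
Comparison with the Bézout bound: 2 ≤ 4 = deg(f)·deg(g), as expected for curves with no common component (the affine F_7-count falls short of the bound because intersections may lie at infinity, over extension fields, or carry multiplicity).


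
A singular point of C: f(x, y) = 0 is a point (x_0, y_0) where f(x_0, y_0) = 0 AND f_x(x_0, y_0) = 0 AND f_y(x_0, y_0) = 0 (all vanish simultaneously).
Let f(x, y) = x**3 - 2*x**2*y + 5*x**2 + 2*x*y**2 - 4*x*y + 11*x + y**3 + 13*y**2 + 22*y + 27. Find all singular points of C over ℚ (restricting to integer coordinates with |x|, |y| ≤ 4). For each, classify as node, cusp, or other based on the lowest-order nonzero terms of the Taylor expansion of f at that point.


Singular points: {(-3, -2)}; classification: cusp.

Compute partial derivatives:
  f_x = 3*x**2 - 4*x*y + 10*x + 2*y**2 - 4*y + 11.
  f_y = -2*x**2 + 4*x*y - 4*x + 3*y**2 + 26*y + 22.
Scan x_0 ∈ {−4, ..., 4}. For each x_0, f_y(x_0, y) is a polynomial in y; find its integer roots y ∈ {−4, ..., 4}, then test f_x and f at those candidates.
  x = -4: f_y(-4, y) = 3*y**2 + 10*y + 6; no integer root y with |y| ≤ 4.
  x = -3: f_y(-3, y) = 3*y**2 + 14*y + 16; vanishes at y ∈ {-2}. (-3, -2): f_x = 0, f = 0 — SINGULAR.
  x = -2: f_y(-2, y) = 3*y**2 + 18*y + 22; no integer root y with |y| ≤ 4.
  x = -1: f_y(-1, y) = 3*y**2 + 22*y + 24; no integer root y with |y| ≤ 4.
  x = 0: f_y(0, y) = 3*y**2 + 26*y + 22; no integer root y with |y| ≤ 4.
  x = 1: f_y(1, y) = 3*y**2 + 30*y + 16; no integer root y with |y| ≤ 4.
  x = 2: f_y(2, y) = 3*y**2 + 34*y + 6; no integer root y with |y| ≤ 4.
  x = 3: f_y(3, y) = 3*y**2 + 38*y - 8; no integer root y with |y| ≤ 4.
  x = 4: f_y(4, y) = 3*y**2 + 42*y - 26; no integer root y with |y| ≤ 4.
Only singular point on the grid: (-3, -2).
Classify: substitute x = -3 + u, y = -2 + v and expand: f = u**3 - 2*u**2*v + 2*u*v**2 + v**3 + v**2.
No constant or linear terms (consistent with a singular point). Quadratic part: v**2. Cubic part: u**3 - 2*u**2*v + 2*u*v**2 + v**3.
The quadratic part v**2 is a perfect square, so there is a single (double) tangent line v = 0, i.e. y = -2. Restricting the cubic part to that line (v = 0) leaves u**3 ≠ 0, so f is not divisible by v and the branch is v² ≈ -u**3 to lowest order — this is a cusp.
Classification: cusp.


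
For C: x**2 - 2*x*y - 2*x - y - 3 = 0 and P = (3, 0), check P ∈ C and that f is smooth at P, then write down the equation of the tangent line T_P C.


Tangent line at P: 4*x - 7*y - 12 = 0.

Step 1: f(3, 0) = 0, so P lies on C.
Step 2: partial derivatives
  f_x(x, y) = 2*x - 2*y - 2, f_y(x, y) = -2*x - 1.
  f_x(P) = 4, f_y(P) = -7 (gradient nonzero, so P is smooth).
Step 3: tangent line at P: 4·(x − 3) + -7·(y − 0) = 0.
Expanding: 4*x - 7*y - 12 = 0.


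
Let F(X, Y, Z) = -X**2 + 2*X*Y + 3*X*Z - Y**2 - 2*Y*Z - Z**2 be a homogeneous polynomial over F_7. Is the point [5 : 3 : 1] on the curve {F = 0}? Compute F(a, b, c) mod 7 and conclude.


F(5,3,1) ≡ 4 (mod 7); P is NOT on the curve.

Evaluate F(5, 3, 1) term-by-term (mod 7).
  -X**2 ↦ -1·25·1·1 = -25
  2*X*Y ↦ 2·5·3·1 = 30
  3*X*Z ↦ 3·5·1·1 = 15
  -Y**2 ↦ -1·1·9·1 = -9
  -2*Y*Z ↦ -2·1·3·1 = -6
  -Z**2 ↦ -1·1·1·1 = -1
Sum: F(5, 3, 1) = (-25) + (30) + (15) + (-9) + (-6) + (-1) = 4.
Reducing mod 7: 4 ≡ 4 (mod 7).
Since F(a, b, c) ≡ 4 ≠ 0 (mod 7), P does NOT lie on the curve.


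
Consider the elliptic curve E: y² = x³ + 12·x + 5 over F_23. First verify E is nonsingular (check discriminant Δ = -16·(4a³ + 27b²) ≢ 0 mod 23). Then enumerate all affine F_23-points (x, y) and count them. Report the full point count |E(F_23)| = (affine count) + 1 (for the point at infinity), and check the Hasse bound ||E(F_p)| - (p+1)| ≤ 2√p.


Affine points = {(1, 8), (1, 15), (4, 5), (4, 18), (5, 11), (5, 12), (7, 8), (7, 15), (13, 9), (13, 14), (15, 8), (15, 15), (17, 4), (17, 19), (18, 2), (18, 21), (19, 10), (19, 13)}; affine count = 18; |E(F_23)| = 19.

Discriminant check: Δ ∝ 4a³ + 27b² = 4·12³ + 27·5² = 4·1728 + 27·25 ≡ 20 (mod 23). Nonzero ⇒ E is nonsingular.
For each x ∈ F_23, compute rhs = x³ + 12·x + 5 mod 23, then count y ∈ F_23 with y² ≡ rhs.
  x = 0: rhs = 5, matching y values: none (0 points).
  x = 1: rhs = 18, matching y values: 8, 15 (2 points).
  x = 2: rhs = 14, matching y values: none (0 points).
  x = 3: rhs = 22, matching y values: none (0 points).
  x = 4: rhs = 2, matching y values: 5, 18 (2 points).
  x = 5: rhs = 6, matching y values: 11, 12 (2 points).
  x = 6: rhs = 17, matching y values: none (0 points).
  x = 7: rhs = 18, matching y values: 8, 15 (2 points).
  x = 8: rhs = 15, matching y values: none (0 points).
  x = 9: rhs = 14, matching y values: none (0 points).
  x = 10: rhs = 21, matching y values: none (0 points).
  x = 11: rhs = 19, matching y values: none (0 points).
  x = 12: rhs = 14, matching y values: none (0 points).
  x = 13: rhs = 12, matching y values: 9, 14 (2 points).
  x = 14: rhs = 19, matching y values: none (0 points).
  x = 15: rhs = 18, matching y values: 8, 15 (2 points).
  x = 16: rhs = 15, matching y values: none (0 points).
  x = 17: rhs = 16, matching y values: 4, 19 (2 points).
  x = 18: rhs = 4, matching y values: 2, 21 (2 points).
  x = 19: rhs = 8, matching y values: 10, 13 (2 points).
  x = 20: rhs = 11, matching y values: none (0 points).
  x = 21: rhs = 19, matching y values: none (0 points).
  x = 22: rhs = 15, matching y values: none (0 points).
Total affine count: 18.
Full point count |E(F_23)| = 18 + 1 = 19.
Hasse bound: |19 − (23+1)| = |-5| = 5 ≤ 2√23 ≈ 9.5917 ✓.


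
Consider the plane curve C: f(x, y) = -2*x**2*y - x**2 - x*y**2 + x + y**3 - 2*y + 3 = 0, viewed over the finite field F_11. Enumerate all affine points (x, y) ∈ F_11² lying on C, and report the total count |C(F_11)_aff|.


Affine F_11-points: {(2, 7), (4, 5), (8, 7)}; count = 3.

For each of the 121 pairs (x, y) ∈ F_11², evaluate f(x, y) mod 11. Record the zeros.
  x = 0: [0↦3, 1↦2, 2↦7, 3↦2, 4↦4, 5↦8, 6↦9, 7↦2, 8↦4, 9↦10, 10↦4]  zeros at y ∈ ∅
  x = 1: [0↦3, 1↦10, 2↦10, 3↦9, 4↦2, 5↦6, 6↦5, 7↦5, 8↦1, 9↦10, 10↦5]  zeros at y ∈ ∅
  x = 2: [0↦1, 1↦1, 2↦3, 3↦2, 4↦4, 5↦4, 6↦8, 7↦0, 8↦8, 9↦5, 10↦8]  zeros at y ∈ {7}
  x = 3: [0↦8, 1↦8, 2↦8, 3↦3, 4↦10, 5↦2, 6↦7, 7↦9, 8↦3, 9↦6, 10↦2]  zeros at y ∈ ∅
  x = 4: [0↦2, 1↦9, 2↦3, 3↦1, 4↦9, 5↦0, 6↦2, 7↦10, 8↦8, 9↦2, 10↦9]  zeros at y ∈ {5}
  x = 5: [0↦5, 1↦4, 2↦10, 3↦7, 4↦1, 5↦9, 6↦4, 7↦3, 8↦1, 9↦4, 10↦7]  zeros at y ∈ ∅
  x = 6: [0↦6, 1↦4, 2↦7, 3↦10, 4↦8, 5↦7, 6↦2, 7↦10, 8↦4, 9↦1, 10↦7]  zeros at y ∈ ∅
  x = 7: [0↦5, 1↦9, 2↦5, 3↦10, 4↦8, 5↦5, 6↦7, 7↦9, 8↦6, 9↦4, 10↦9]  zeros at y ∈ ∅
  x = 8: [0↦2, 1↦8, 2↦4, 3↦7, 4↦1, 5↦3, 6↦8, 7↦0, 8↦7, 9↦2, 10↦2]  zeros at y ∈ {7}
  x = 9: [0↦8, 1↦1, 2↦4, 3↦1, 4↦9, 5↦1, 6↦5, 7↦5, 8↦7, 9↦6, 10↦8]  zeros at y ∈ ∅
  x = 10: [0↦1, 1↦10, 2↦5, 3↦3, 4↦10, 5↦10, 6↦9, 7↦2, 8↦6, 9↦5, 10↦5]  zeros at y ∈ ∅
Collecting zeros: affine points = {(2, 7), (4, 5), (8, 7)}.
Total count |C(F_11)_aff| = 3.


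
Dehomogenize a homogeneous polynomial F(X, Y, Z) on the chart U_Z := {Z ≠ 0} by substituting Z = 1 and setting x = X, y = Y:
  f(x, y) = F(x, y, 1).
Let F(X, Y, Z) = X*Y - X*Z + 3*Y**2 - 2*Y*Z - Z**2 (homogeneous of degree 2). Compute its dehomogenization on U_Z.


f(x, y) = x*y - x + 3*y**2 - 2*y - 1

On U_Z we set Z = 1. Each monomial c·X^i·Y^j·Z^k in F becomes c·x^i·y^j·1^k = c·x^i·y^j.
Substituting Z = 1: F(X, Y, 1) = x*y - x + 3*y**2 - 2*y - 1.
Note: deg(f) ≤ deg(F) = 2; strict inequality happens when F is divisible by Z (lost terms).


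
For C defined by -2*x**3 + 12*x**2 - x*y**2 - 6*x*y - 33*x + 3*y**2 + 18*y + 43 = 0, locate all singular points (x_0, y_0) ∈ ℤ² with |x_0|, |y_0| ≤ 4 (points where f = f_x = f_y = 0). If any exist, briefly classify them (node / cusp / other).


Singular points: {(2, -3)}; classification: cusp.

Compute partial derivatives:
  f_x = -6*x**2 + 24*x - y**2 - 6*y - 33.
  f_y = -2*x*y - 6*x + 6*y + 18.
Scan x_0 ∈ {−4, ..., 4}. For each x_0, f_y(x_0, y) is a polynomial in y; find its integer roots y ∈ {−4, ..., 4}, then test f_x and f at those candidates.
  x = -4: f_y(-4, y) = 14*y + 42; vanishes at y ∈ {-3}. (-4, -3): f_x = -216 ≠ 0.
  x = -3: f_y(-3, y) = 12*y + 36; vanishes at y ∈ {-3}. (-3, -3): f_x = -150 ≠ 0.
  x = -2: f_y(-2, y) = 10*y + 30; vanishes at y ∈ {-3}. (-2, -3): f_x = -96 ≠ 0.
  x = -1: f_y(-1, y) = 8*y + 24; vanishes at y ∈ {-3}. (-1, -3): f_x = -54 ≠ 0.
  x = 0: f_y(0, y) = 6*y + 18; vanishes at y ∈ {-3}. (0, -3): f_x = -24 ≠ 0.
  x = 1: f_y(1, y) = 4*y + 12; vanishes at y ∈ {-3}. (1, -3): f_x = -6 ≠ 0.
  x = 2: f_y(2, y) = 2*y + 6; vanishes at y ∈ {-3}. (2, -3): f_x = 0, f = 0 — SINGULAR.
  x = 3: f_y(3, y) = 0; vanishes at y ∈ {-4, -3, -2, -1, 0, 1, 2, 3, 4}. (3, -4): f_x = -7 ≠ 0; (3, -3): f_x = -6 ≠ 0; (3, -2): f_x = -7 ≠ 0; (3, -1): f_x = -10 ≠ 0; (3, 0): f_x = -15 ≠ 0; (3, 1): f_x = -22 ≠ 0; (3, 2): f_x = -31 ≠ 0; (3, 3): f_x = -42 ≠ 0; (3, 4): f_x = -55 ≠ 0.
  x = 4: f_y(4, y) = -2*y - 6; vanishes at y ∈ {-3}. (4, -3): f_x = -24 ≠ 0.
Only singular point on the grid: (2, -3).
Classify: substitute x = 2 + u, y = -3 + v and expand: f = -2*u**3 - u*v**2 + v**2.
No constant or linear terms (consistent with a singular point). Quadratic part: v**2. Cubic part: -2*u**3 - u*v**2.
The quadratic part v**2 is a perfect square, so there is a single (double) tangent line v = 0, i.e. y = -3. Restricting the cubic part to that line (v = 0) leaves -2*u**3 ≠ 0, so f is not divisible by v and the branch is v² ≈ 2*u**3 to lowest order — this is a cusp.
Classification: cusp.


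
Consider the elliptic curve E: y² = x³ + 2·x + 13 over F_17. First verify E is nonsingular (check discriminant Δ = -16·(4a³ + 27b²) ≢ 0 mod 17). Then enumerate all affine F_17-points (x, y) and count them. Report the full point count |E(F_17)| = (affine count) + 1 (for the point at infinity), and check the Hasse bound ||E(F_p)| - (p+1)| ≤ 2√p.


Affine points = {(0, 8), (0, 9), (1, 4), (1, 13), (2, 5), (2, 12), (4, 0), (7, 8), (7, 9), (10, 8), (10, 9), (13, 3), (13, 14), (15, 1), (15, 16)}; affine count = 15; |E(F_17)| = 16.

Discriminant check: Δ ∝ 4a³ + 27b² = 4·2³ + 27·13² = 4·8 + 27·169 ≡ 5 (mod 17). Nonzero ⇒ E is nonsingular.
For each x ∈ F_17, compute rhs = x³ + 2·x + 13 mod 17, then count y ∈ F_17 with y² ≡ rhs.
  x = 0: rhs = 13, matching y values: 8, 9 (2 points).
  x = 1: rhs = 16, matching y values: 4, 13 (2 points).
  x = 2: rhs = 8, matching y values: 5, 12 (2 points).
  x = 3: rhs = 12, matching y values: none (0 points).
  x = 4: rhs = 0, matching y values: 0 (1 points).
  x = 5: rhs = 12, matching y values: none (0 points).
  x = 6: rhs = 3, matching y values: none (0 points).
  x = 7: rhs = 13, matching y values: 8, 9 (2 points).
  x = 8: rhs = 14, matching y values: none (0 points).
  x = 9: rhs = 12, matching y values: none (0 points).
  x = 10: rhs = 13, matching y values: 8, 9 (2 points).
  x = 11: rhs = 6, matching y values: none (0 points).
  x = 12: rhs = 14, matching y values: none (0 points).
  x = 13: rhs = 9, matching y values: 3, 14 (2 points).
  x = 14: rhs = 14, matching y values: none (0 points).
  x = 15: rhs = 1, matching y values: 1, 16 (2 points).
  x = 16: rhs = 10, matching y values: none (0 points).
Total affine count: 15.
Full point count |E(F_17)| = 15 + 1 = 16.
Hasse bound: |16 − (17+1)| = |-2| = 2 ≤ 2√17 ≈ 8.2462 ✓.


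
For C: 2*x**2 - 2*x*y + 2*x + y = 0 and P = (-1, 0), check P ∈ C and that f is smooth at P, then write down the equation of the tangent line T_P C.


Tangent line at P: -2*x + 3*y - 2 = 0.

Step 1: f(-1, 0) = 0, so P lies on C.
Step 2: partial derivatives
  f_x(x, y) = 4*x - 2*y + 2, f_y(x, y) = 1 - 2*x.
  f_x(P) = -2, f_y(P) = 3 (gradient nonzero, so P is smooth).
Step 3: tangent line at P: -2·(x − -1) + 3·(y − 0) = 0.
Expanding: -2*x + 3*y - 2 = 0.


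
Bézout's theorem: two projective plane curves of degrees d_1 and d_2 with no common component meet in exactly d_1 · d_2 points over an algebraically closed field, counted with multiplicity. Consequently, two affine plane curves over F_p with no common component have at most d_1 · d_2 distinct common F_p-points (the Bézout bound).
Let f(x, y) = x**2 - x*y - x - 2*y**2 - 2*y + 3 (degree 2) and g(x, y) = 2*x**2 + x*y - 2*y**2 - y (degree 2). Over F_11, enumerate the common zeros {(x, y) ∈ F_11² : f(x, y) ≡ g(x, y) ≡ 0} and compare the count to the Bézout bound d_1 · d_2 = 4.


Common zeros: {(3, 5)}; count = 1; Bézout bound = 4.

deg(f) = 2, deg(g) = 2, so Bézout bound = 4.
Scan x ∈ F_11. For each x, list the y ∈ F_11 with f(x, y) ≡ 0 and those with g(x, y) ≡ 0 (mod 11); the common zeros in that column are the intersection.
  x = 0: f ≡ 0 at y ∈ ∅; g ≡ 0 at y ∈ {0, 5}; common: ∅.
  x = 1: f ≡ 0 at y ∈ {2}; g ≡ 0 at y ∈ {1, 10}; common: ∅.
  x = 2: f ≡ 0 at y ∈ {2, 7}; g ≡ 0 at y ∈ ∅; common: ∅.
  x = 3: f ≡ 0 at y ∈ {5, 9}; g ≡ 0 at y ∈ {5, 7}; common: {5}.
  x = 4: f ≡ 0 at y ∈ ∅; g ≡ 0 at y ∈ {1, 6}; common: ∅.
  x = 5: f ≡ 0 at y ∈ ∅; g ≡ 0 at y ∈ {3, 10}; common: ∅.
  x = 6: f ≡ 0 at y ∈ {0, 7}; g ≡ 0 at y ∈ ∅; common: ∅.
  x = 7: f ≡ 0 at y ∈ {3, 9}; g ≡ 0 at y ∈ ∅; common: ∅.
  x = 8: f ≡ 0 at y ∈ {3}; g ≡ 0 at y ∈ ∅; common: ∅.
  x = 9: f ≡ 0 at y ∈ ∅; g ≡ 0 at y ∈ ∅; common: ∅.
  x = 10: f ≡ 0 at y ∈ ∅; g ≡ 0 at y ∈ {3, 7}; common: ∅.
Collecting: common zeros = {(3, 5)}, so the count is 1.
Comparison with the Bézout bound: 1 ≤ 4 = deg(f)·deg(g), as expected for curves with no common component (the affine F_11-count falls short of the bound because intersections may lie at infinity, over extension fields, or carry multiplicity).


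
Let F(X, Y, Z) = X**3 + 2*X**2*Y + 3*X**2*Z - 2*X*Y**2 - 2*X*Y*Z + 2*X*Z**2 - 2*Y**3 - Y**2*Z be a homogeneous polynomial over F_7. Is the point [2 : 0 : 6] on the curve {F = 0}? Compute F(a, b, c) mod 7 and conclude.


F(2,0,6) ≡ 0 (mod 7); P is on the curve.

Evaluate F(2, 0, 6) term-by-term (mod 7).
  X**3 ↦ 1·8·1·1 = 8
  2*X**2*Y ↦ 2·4·0·1 = 0
  3*X**2*Z ↦ 3·4·1·6 = 72
  -2*X*Y**2 ↦ -2·2·0·1 = 0
  -2*X*Y*Z ↦ -2·2·0·6 = 0
  2*X*Z**2 ↦ 2·2·1·36 = 144
  -2*Y**3 ↦ -2·1·0·1 = 0
  -Y**2*Z ↦ -1·1·0·6 = 0
Sum: F(2, 0, 6) = (8) + (0) + (72) + (0) + (0) + (144) + (0) + (0) = 224.
Reducing mod 7: 224 ≡ 0 (mod 7).
Since F(a, b, c) ≡ 0 (mod 7), P lies on the curve.


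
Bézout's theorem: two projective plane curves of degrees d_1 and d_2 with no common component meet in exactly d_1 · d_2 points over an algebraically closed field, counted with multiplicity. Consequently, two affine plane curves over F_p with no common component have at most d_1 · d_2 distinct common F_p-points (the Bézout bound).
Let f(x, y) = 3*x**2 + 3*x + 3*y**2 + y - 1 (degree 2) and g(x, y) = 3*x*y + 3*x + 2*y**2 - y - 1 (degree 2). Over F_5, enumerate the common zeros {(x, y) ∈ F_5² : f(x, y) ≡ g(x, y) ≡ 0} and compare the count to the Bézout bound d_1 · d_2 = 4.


Common zeros: {(3, 3)}; count = 1; Bézout bound = 4.

deg(f) = 2, deg(g) = 2, so Bézout bound = 4.
Scan x ∈ F_5. For each x, list the y ∈ F_5 with f(x, y) ≡ 0 and those with g(x, y) ≡ 0 (mod 5); the common zeros in that column are the intersection.
  x = 0: f ≡ 0 at y ∈ ∅; g ≡ 0 at y ∈ {1, 2}; common: ∅.
  x = 1: f ≡ 0 at y ∈ {0, 3}; g ≡ 0 at y ∈ ∅; common: ∅.
  x = 2: f ≡ 0 at y ∈ ∅; g ≡ 0 at y ∈ {0}; common: ∅.
  x = 3: f ≡ 0 at y ∈ {0, 3}; g ≡ 0 at y ∈ {3}; common: {3}.
  x = 4: f ≡ 0 at y ∈ ∅; g ≡ 0 at y ∈ ∅; common: ∅.
Collecting: common zeros = {(3, 3)}, so the count is 1.
Comparison with the Bézout bound: 1 ≤ 4 = deg(f)·deg(g), as expected for curves with no common component (the affine F_5-count falls short of the bound because intersections may lie at infinity, over extension fields, or carry multiplicity).


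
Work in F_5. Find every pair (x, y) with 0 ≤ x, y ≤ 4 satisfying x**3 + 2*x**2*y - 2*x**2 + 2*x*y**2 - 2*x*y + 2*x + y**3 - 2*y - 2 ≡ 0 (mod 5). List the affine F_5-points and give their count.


Affine F_5-points: {(1, 1), (2, 2), (3, 1), (3, 2)}; count = 4.

For each of the 25 pairs (x, y) ∈ F_5², evaluate f(x, y) mod 5. Record the zeros.
  x = 0: [0↦3, 1↦2, 2↦2, 3↦4, 4↦4]  zeros at y ∈ ∅
  x = 1: [0↦4, 1↦0, 2↦1, 3↦3, 4↦2]  zeros at y ∈ {1}
  x = 2: [0↦2, 1↦4, 2↦0, 3↦1, 4↦3]  zeros at y ∈ {2}
  x = 3: [0↦3, 1↦0, 2↦0, 3↦4, 4↦3]  zeros at y ∈ {1, 2}
  x = 4: [0↦3, 1↦4, 2↦2, 3↦3, 4↦3]  zeros at y ∈ ∅
Collecting zeros: affine points = {(1, 1), (2, 2), (3, 1), (3, 2)}.
Total count |C(F_5)_aff| = 4.


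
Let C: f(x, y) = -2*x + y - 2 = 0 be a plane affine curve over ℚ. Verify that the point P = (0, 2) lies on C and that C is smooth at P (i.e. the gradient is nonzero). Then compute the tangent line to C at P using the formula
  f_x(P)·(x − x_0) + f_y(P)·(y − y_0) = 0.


Tangent line at P: -2*x + y - 2 = 0.

Step 1: f(0, 2) = 0, so P lies on C.
Step 2: partial derivatives
  f_x(x, y) = -2, f_y(x, y) = 1.
  f_x(P) = -2, f_y(P) = 1 (gradient nonzero, so P is smooth).
Step 3: tangent line at P: -2·(x − 0) + 1·(y − 2) = 0.
Expanding: -2*x + y - 2 = 0.


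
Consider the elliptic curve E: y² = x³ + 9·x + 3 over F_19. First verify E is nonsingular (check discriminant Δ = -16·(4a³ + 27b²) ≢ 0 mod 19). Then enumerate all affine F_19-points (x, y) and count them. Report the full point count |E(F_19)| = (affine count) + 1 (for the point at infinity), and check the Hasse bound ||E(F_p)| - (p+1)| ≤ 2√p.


Affine points = {(3, 0), (6, 8), (6, 11), (8, 6), (8, 13), (14, 2), (14, 17), (15, 6), (15, 13), (16, 5), (16, 14)}; affine count = 11; |E(F_19)| = 12.

Discriminant check: Δ ∝ 4a³ + 27b² = 4·9³ + 27·3² = 4·729 + 27·9 ≡ 5 (mod 19). Nonzero ⇒ E is nonsingular.
For each x ∈ F_19, compute rhs = x³ + 9·x + 3 mod 19, then count y ∈ F_19 with y² ≡ rhs.
  x = 0: rhs = 3, matching y values: none (0 points).
  x = 1: rhs = 13, matching y values: none (0 points).
  x = 2: rhs = 10, matching y values: none (0 points).
  x = 3: rhs = 0, matching y values: 0 (1 points).
  x = 4: rhs = 8, matching y values: none (0 points).
  x = 5: rhs = 2, matching y values: none (0 points).
  x = 6: rhs = 7, matching y values: 8, 11 (2 points).
  x = 7: rhs = 10, matching y values: none (0 points).
  x = 8: rhs = 17, matching y values: 6, 13 (2 points).
  x = 9: rhs = 15, matching y values: none (0 points).
  x = 10: rhs = 10, matching y values: none (0 points).
  x = 11: rhs = 8, matching y values: none (0 points).
  x = 12: rhs = 15, matching y values: none (0 points).
  x = 13: rhs = 18, matching y values: none (0 points).
  x = 14: rhs = 4, matching y values: 2, 17 (2 points).
  x = 15: rhs = 17, matching y values: 6, 13 (2 points).
  x = 16: rhs = 6, matching y values: 5, 14 (2 points).
  x = 17: rhs = 15, matching y values: none (0 points).
  x = 18: rhs = 12, matching y values: none (0 points).
Total affine count: 11.
Full point count |E(F_19)| = 11 + 1 = 12.
Hasse bound: |12 − (19+1)| = |-8| = 8 ≤ 2√19 ≈ 8.7178 ✓.


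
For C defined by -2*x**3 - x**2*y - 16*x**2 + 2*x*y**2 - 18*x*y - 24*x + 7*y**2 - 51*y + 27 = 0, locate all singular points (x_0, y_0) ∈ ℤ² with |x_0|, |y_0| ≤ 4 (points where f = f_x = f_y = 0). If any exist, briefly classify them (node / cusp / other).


Singular points: {(-3, 3)}; classification: node.

Compute partial derivatives:
  f_x = -6*x**2 - 2*x*y - 32*x + 2*y**2 - 18*y - 24.
  f_y = -x**2 + 4*x*y - 18*x + 14*y - 51.
Scan x_0 ∈ {−4, ..., 4}. For each x_0, f_y(x_0, y) is a polynomial in y; find its integer roots y ∈ {−4, ..., 4}, then test f_x and f at those candidates.
  x = -4: f_y(-4, y) = 5 - 2*y; no integer root y with |y| ≤ 4.
  x = -3: f_y(-3, y) = 2*y - 6; vanishes at y ∈ {3}. (-3, 3): f_x = 0, f = 0 — SINGULAR.
  x = -2: f_y(-2, y) = 6*y - 19; no integer root y with |y| ≤ 4.
  x = -1: f_y(-1, y) = 10*y - 34; no integer root y with |y| ≤ 4.
  x = 0: f_y(0, y) = 14*y - 51; no integer root y with |y| ≤ 4.
  x = 1: f_y(1, y) = 18*y - 70; no integer root y with |y| ≤ 4.
  x = 2: f_y(2, y) = 22*y - 91; no integer root y with |y| ≤ 4.
  x = 3: f_y(3, y) = 26*y - 114; no integer root y with |y| ≤ 4.
  x = 4: f_y(4, y) = 30*y - 139; no integer root y with |y| ≤ 4.
Only singular point on the grid: (-3, 3).
Classify: substitute x = -3 + u, y = 3 + v and expand: f = -2*u**3 - u**2*v - u**2 + 2*u*v**2 + v**2.
No constant or linear terms (consistent with a singular point). Quadratic part: -u**2 + v**2. Cubic part: -2*u**3 - u**2*v + 2*u*v**2.
The quadratic part v**2 - u**2 = (v − u)(v + u) splits into two distinct linear factors, so there are two distinct tangent lines y − 3 = ±(x − -3) — this is a node (ordinary double point).
Classification: node.


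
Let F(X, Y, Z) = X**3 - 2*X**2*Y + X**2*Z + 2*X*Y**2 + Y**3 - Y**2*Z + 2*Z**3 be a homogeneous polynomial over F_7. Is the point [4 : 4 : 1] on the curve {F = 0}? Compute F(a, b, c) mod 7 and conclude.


F(4,4,1) ≡ 4 (mod 7); P is NOT on the curve.

Evaluate F(4, 4, 1) term-by-term (mod 7).
  X**3 ↦ 1·64·1·1 = 64
  -2*X**2*Y ↦ -2·16·4·1 = -128
  X**2*Z ↦ 1·16·1·1 = 16
  2*X*Y**2 ↦ 2·4·16·1 = 128
  Y**3 ↦ 1·1·64·1 = 64
  -Y**2*Z ↦ -1·1·16·1 = -16
  2*Z**3 ↦ 2·1·1·1 = 2
Sum: F(4, 4, 1) = (64) + (-128) + (16) + (128) + (64) + (-16) + (2) = 130.
Reducing mod 7: 130 ≡ 4 (mod 7).
Since F(a, b, c) ≡ 4 ≠ 0 (mod 7), P does NOT lie on the curve.


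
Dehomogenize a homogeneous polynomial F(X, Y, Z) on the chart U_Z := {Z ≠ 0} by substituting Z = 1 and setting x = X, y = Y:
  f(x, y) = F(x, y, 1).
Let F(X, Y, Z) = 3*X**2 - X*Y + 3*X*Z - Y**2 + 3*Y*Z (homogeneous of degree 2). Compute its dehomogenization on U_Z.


f(x, y) = 3*x**2 - x*y + 3*x - y**2 + 3*y

On U_Z we set Z = 1. Each monomial c·X^i·Y^j·Z^k in F becomes c·x^i·y^j·1^k = c·x^i·y^j.
Substituting Z = 1: F(X, Y, 1) = 3*x**2 - x*y + 3*x - y**2 + 3*y.
Note: deg(f) ≤ deg(F) = 2; strict inequality happens when F is divisible by Z (lost terms).


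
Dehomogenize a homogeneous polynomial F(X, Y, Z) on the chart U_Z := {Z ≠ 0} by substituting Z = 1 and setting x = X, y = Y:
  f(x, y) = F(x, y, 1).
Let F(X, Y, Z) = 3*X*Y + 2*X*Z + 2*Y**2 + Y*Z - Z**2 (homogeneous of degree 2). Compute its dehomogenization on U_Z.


f(x, y) = 3*x*y + 2*x + 2*y**2 + y - 1

On U_Z we set Z = 1. Each monomial c·X^i·Y^j·Z^k in F becomes c·x^i·y^j·1^k = c·x^i·y^j.
Substituting Z = 1: F(X, Y, 1) = 3*x*y + 2*x + 2*y**2 + y - 1.
Note: deg(f) ≤ deg(F) = 2; strict inequality happens when F is divisible by Z (lost terms).


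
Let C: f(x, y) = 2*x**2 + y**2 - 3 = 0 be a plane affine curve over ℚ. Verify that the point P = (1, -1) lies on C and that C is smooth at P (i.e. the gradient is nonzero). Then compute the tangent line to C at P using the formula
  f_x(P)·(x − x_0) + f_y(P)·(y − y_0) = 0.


Tangent line at P: 4*x - 2*y - 6 = 0.

Step 1: f(1, -1) = 0, so P lies on C.
Step 2: partial derivatives
  f_x(x, y) = 4*x, f_y(x, y) = 2*y.
  f_x(P) = 4, f_y(P) = -2 (gradient nonzero, so P is smooth).
Step 3: tangent line at P: 4·(x − 1) + -2·(y − -1) = 0.
Expanding: 4*x - 2*y - 6 = 0.


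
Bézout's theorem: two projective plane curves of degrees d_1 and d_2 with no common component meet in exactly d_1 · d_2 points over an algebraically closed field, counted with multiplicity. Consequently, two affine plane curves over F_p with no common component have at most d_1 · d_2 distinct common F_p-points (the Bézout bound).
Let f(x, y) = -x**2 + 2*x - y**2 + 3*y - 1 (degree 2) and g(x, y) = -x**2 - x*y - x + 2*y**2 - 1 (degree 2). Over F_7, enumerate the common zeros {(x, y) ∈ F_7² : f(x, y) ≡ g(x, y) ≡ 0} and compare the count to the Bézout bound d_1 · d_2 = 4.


Common zeros: {(4, 2)}; count = 1; Bézout bound = 4.

deg(f) = 2, deg(g) = 2, so Bézout bound = 4.
Scan x ∈ F_7. For each x, list the y ∈ F_7 with f(x, y) ≡ 0 and those with g(x, y) ≡ 0 (mod 7); the common zeros in that column are the intersection.
  x = 0: f ≡ 0 at y ∈ ∅; g ≡ 0 at y ∈ {2, 5}; common: ∅.
  x = 1: f ≡ 0 at y ∈ {0, 3}; g ≡ 0 at y ∈ {5, 6}; common: ∅.
  x = 2: f ≡ 0 at y ∈ ∅; g ≡ 0 at y ∈ {0, 1}; common: ∅.
  x = 3: f ≡ 0 at y ∈ {5}; g ≡ 0 at y ∈ {1, 4}; common: ∅.
  x = 4: f ≡ 0 at y ∈ {1, 2}; g ≡ 0 at y ∈ {0, 2}; common: {2}.
  x = 5: f ≡ 0 at y ∈ {1, 2}; g ≡ 0 at y ∈ {3}; common: ∅.
  x = 6: f ≡ 0 at y ∈ {5}; g ≡ 0 at y ∈ {4, 6}; common: ∅.
Collecting: common zeros = {(4, 2)}, so the count is 1.
Comparison with the Bézout bound: 1 ≤ 4 = deg(f)·deg(g), as expected for curves with no common component (the affine F_7-count falls short of the bound because intersections may lie at infinity, over extension fields, or carry multiplicity).


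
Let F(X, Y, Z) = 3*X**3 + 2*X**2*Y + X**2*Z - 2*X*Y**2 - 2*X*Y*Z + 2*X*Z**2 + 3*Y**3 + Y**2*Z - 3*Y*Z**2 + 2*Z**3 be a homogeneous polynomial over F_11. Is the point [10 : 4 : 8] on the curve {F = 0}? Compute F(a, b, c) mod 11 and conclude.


F(10,4,8) ≡ 7 (mod 11); P is NOT on the curve.

Evaluate F(10, 4, 8) term-by-term (mod 11).
  3*X**3 ↦ 3·1000·1·1 = 3000
  2*X**2*Y ↦ 2·100·4·1 = 800
  X**2*Z ↦ 1·100·1·8 = 800
  -2*X*Y**2 ↦ -2·10·16·1 = -320
  -2*X*Y*Z ↦ -2·10·4·8 = -640
  2*X*Z**2 ↦ 2·10·1·64 = 1280
  3*Y**3 ↦ 3·1·64·1 = 192
  Y**2*Z ↦ 1·1·16·8 = 128
  -3*Y*Z**2 ↦ -3·1·4·64 = -768
  2*Z**3 ↦ 2·1·1·512 = 1024
Sum: F(10, 4, 8) = (3000) + (800) + (800) + (-320) + (-640) + (1280) + (192) + (128) + (-768) + (1024) = 5496.
Reducing mod 11: 5496 ≡ 7 (mod 11).
Since F(a, b, c) ≡ 7 ≠ 0 (mod 11), P does NOT lie on the curve.


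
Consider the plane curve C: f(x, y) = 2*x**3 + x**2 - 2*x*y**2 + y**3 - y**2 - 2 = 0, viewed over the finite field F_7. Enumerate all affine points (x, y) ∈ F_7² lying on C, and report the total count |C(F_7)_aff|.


Affine F_7-points: {(0, 5), (2, 1), (2, 3), (4, 5), (5, 0), (5, 4), (6, 4), (6, 5)}; count = 8.

For each of the 49 pairs (x, y) ∈ F_7², evaluate f(x, y) mod 7. Record the zeros.
  x = 0: [0↦5, 1↦5, 2↦2, 3↦2, 4↦4, 5↦0, 6↦3]  zeros at y ∈ {5}
  x = 1: [0↦1, 1↦6, 2↦4, 3↦1, 4↦3, 5↦2, 6↦4]  zeros at y ∈ ∅
  x = 2: [0↦4, 1↦0, 2↦6, 3↦0, 4↦2, 5↦4, 6↦5]  zeros at y ∈ {1, 3}
  x = 3: [0↦5, 1↦6, 2↦6, 3↦4, 4↦6, 5↦4, 6↦4]  zeros at y ∈ ∅
  x = 4: [0↦2, 1↦1, 2↦2, 3↦4, 4↦6, 5↦0, 6↦6]  zeros at y ∈ {5}
  x = 5: [0↦0, 1↦4, 2↦6, 3↦5, 4↦0, 5↦4, 6↦2]  zeros at y ∈ {0, 4}
  x = 6: [0↦4, 1↦6, 2↦2, 3↦5, 4↦0, 5↦0, 6↦4]  zeros at y ∈ {4, 5}
Collecting zeros: affine points = {(0, 5), (2, 1), (2, 3), (4, 5), (5, 0), (5, 4), (6, 4), (6, 5)}.
Total count |C(F_7)_aff| = 8.


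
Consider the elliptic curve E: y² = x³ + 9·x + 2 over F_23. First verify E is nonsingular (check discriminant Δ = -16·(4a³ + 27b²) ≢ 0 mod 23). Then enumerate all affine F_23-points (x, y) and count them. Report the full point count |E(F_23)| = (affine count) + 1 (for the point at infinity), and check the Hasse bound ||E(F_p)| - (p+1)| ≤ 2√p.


Affine points = {(0, 5), (0, 18), (1, 9), (1, 14), (11, 11), (11, 12), (13, 4), (13, 19), (15, 4), (15, 19), (17, 10), (17, 13), (18, 4), (18, 19)}; affine count = 14; |E(F_23)| = 15.

Discriminant check: Δ ∝ 4a³ + 27b² = 4·9³ + 27·2² = 4·729 + 27·4 ≡ 11 (mod 23). Nonzero ⇒ E is nonsingular.
For each x ∈ F_23, compute rhs = x³ + 9·x + 2 mod 23, then count y ∈ F_23 with y² ≡ rhs.
  x = 0: rhs = 2, matching y values: 5, 18 (2 points).
  x = 1: rhs = 12, matching y values: 9, 14 (2 points).
  x = 2: rhs = 5, matching y values: none (0 points).
  x = 3: rhs = 10, matching y values: none (0 points).
  x = 4: rhs = 10, matching y values: none (0 points).
  x = 5: rhs = 11, matching y values: none (0 points).
  x = 6: rhs = 19, matching y values: none (0 points).
  x = 7: rhs = 17, matching y values: none (0 points).
  x = 8: rhs = 11, matching y values: none (0 points).
  x = 9: rhs = 7, matching y values: none (0 points).
  x = 10: rhs = 11, matching y values: none (0 points).
  x = 11: rhs = 6, matching y values: 11, 12 (2 points).
  x = 12: rhs = 21, matching y values: none (0 points).
  x = 13: rhs = 16, matching y values: 4, 19 (2 points).
  x = 14: rhs = 20, matching y values: none (0 points).
  x = 15: rhs = 16, matching y values: 4, 19 (2 points).
  x = 16: rhs = 10, matching y values: none (0 points).
  x = 17: rhs = 8, matching y values: 10, 13 (2 points).
  x = 18: rhs = 16, matching y values: 4, 19 (2 points).
  x = 19: rhs = 17, matching y values: none (0 points).
  x = 20: rhs = 17, matching y values: none (0 points).
  x = 21: rhs = 22, matching y values: none (0 points).
  x = 22: rhs = 15, matching y values: none (0 points).
Total affine count: 14.
Full point count |E(F_23)| = 14 + 1 = 15.
Hasse bound: |15 − (23+1)| = |-9| = 9 ≤ 2√23 ≈ 9.5917 ✓.


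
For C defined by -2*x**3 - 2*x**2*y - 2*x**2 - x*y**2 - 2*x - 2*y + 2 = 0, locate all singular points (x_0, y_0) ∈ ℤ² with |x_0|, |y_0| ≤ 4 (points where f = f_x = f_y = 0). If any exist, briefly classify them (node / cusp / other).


Singular points: {(-1, 2)}; classification: cusp.

Compute partial derivatives:
  f_x = -6*x**2 - 4*x*y - 4*x - y**2 - 2.
  f_y = -2*x**2 - 2*x*y - 2.
Scan x_0 ∈ {−4, ..., 4}. For each x_0, f_y(x_0, y) is a polynomial in y; find its integer roots y ∈ {−4, ..., 4}, then test f_x and f at those candidates.
  x = -4: f_y(-4, y) = 8*y - 34; no integer root y with |y| ≤ 4.
  x = -3: f_y(-3, y) = 6*y - 20; no integer root y with |y| ≤ 4.
  x = -2: f_y(-2, y) = 4*y - 10; no integer root y with |y| ≤ 4.
  x = -1: f_y(-1, y) = 2*y - 4; vanishes at y ∈ {2}. (-1, 2): f_x = 0, f = 0 — SINGULAR.
  x = 0: f_y(0, y) = -2; no integer root y with |y| ≤ 4.
  x = 1: f_y(1, y) = -2*y - 4; vanishes at y ∈ {-2}. (1, -2): f_x = -8 ≠ 0.
  x = 2: f_y(2, y) = -4*y - 10; no integer root y with |y| ≤ 4.
  x = 3: f_y(3, y) = -6*y - 20; no integer root y with |y| ≤ 4.
  x = 4: f_y(4, y) = -8*y - 34; no integer root y with |y| ≤ 4.
Only singular point on the grid: (-1, 2).
Classify: substitute x = -1 + u, y = 2 + v and expand: f = -2*u**3 - 2*u**2*v - u*v**2 + v**2.
No constant or linear terms (consistent with a singular point). Quadratic part: v**2. Cubic part: -2*u**3 - 2*u**2*v - u*v**2.
The quadratic part v**2 is a perfect square, so there is a single (double) tangent line v = 0, i.e. y = 2. Restricting the cubic part to that line (v = 0) leaves -2*u**3 ≠ 0, so f is not divisible by v and the branch is v² ≈ 2*u**3 to lowest order — this is a cusp.
Classification: cusp.


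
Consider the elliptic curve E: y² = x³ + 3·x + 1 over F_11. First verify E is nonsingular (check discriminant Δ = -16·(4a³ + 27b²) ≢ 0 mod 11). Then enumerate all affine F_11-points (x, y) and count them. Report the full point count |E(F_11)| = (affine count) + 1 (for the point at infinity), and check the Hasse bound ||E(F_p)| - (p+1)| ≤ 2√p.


Affine points = {(0, 1), (0, 10), (1, 4), (1, 7), (2, 2), (2, 9), (3, 2), (3, 9), (4, 0), (5, 3), (5, 8), (6, 2), (6, 9), (8, 3), (8, 8), (9, 3), (9, 8)}; affine count = 17; |E(F_11)| = 18.

Discriminant check: Δ ∝ 4a³ + 27b² = 4·3³ + 27·1² = 4·27 + 27·1 ≡ 3 (mod 11). Nonzero ⇒ E is nonsingular.
For each x ∈ F_11, compute rhs = x³ + 3·x + 1 mod 11, then count y ∈ F_11 with y² ≡ rhs.
  x = 0: rhs = 1, matching y values: 1, 10 (2 points).
  x = 1: rhs = 5, matching y values: 4, 7 (2 points).
  x = 2: rhs = 4, matching y values: 2, 9 (2 points).
  x = 3: rhs = 4, matching y values: 2, 9 (2 points).
  x = 4: rhs = 0, matching y values: 0 (1 points).
  x = 5: rhs = 9, matching y values: 3, 8 (2 points).
  x = 6: rhs = 4, matching y values: 2, 9 (2 points).
  x = 7: rhs = 2, matching y values: none (0 points).
  x = 8: rhs = 9, matching y values: 3, 8 (2 points).
  x = 9: rhs = 9, matching y values: 3, 8 (2 points).
  x = 10: rhs = 8, matching y values: none (0 points).
Total affine count: 17.
Full point count |E(F_11)| = 17 + 1 = 18.
Hasse bound: |18 − (11+1)| = |6| = 6 ≤ 2√11 ≈ 6.6332 ✓.


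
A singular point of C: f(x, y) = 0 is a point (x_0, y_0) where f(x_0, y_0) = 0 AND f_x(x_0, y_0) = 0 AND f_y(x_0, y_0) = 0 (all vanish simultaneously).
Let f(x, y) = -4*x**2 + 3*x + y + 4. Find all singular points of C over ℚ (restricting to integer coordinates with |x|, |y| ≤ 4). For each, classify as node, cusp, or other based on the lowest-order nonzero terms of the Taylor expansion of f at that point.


No singular points in the scanned grid; C is smooth there.

Compute partial derivatives:
  f_x = 3 - 8*x.
  f_y = 1.
f_y = 1 is a nonzero constant, so f_y never vanishes: no point (x, y) can satisfy f = f_x = f_y = 0. In particular no (x, y) ∈ {−4, ..., 4}² is singular; the curve is smooth.


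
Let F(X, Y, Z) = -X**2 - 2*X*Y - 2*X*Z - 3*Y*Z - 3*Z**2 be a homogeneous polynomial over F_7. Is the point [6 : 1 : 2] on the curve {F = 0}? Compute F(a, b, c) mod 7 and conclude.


F(6,1,2) ≡ 1 (mod 7); P is NOT on the curve.

Evaluate F(6, 1, 2) term-by-term (mod 7).
  -X**2 ↦ -1·36·1·1 = -36
  -2*X*Y ↦ -2·6·1·1 = -12
  -2*X*Z ↦ -2·6·1·2 = -24
  -3*Y*Z ↦ -3·1·1·2 = -6
  -3*Z**2 ↦ -3·1·1·4 = -12
Sum: F(6, 1, 2) = (-36) + (-12) + (-24) + (-6) + (-12) = -90.
Reducing mod 7: -90 ≡ 1 (mod 7).
Since F(a, b, c) ≡ 1 ≠ 0 (mod 7), P does NOT lie on the curve.


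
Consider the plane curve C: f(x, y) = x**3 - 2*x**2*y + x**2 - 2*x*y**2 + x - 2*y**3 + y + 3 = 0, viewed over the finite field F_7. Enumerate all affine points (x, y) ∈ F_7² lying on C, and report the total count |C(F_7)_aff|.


Affine F_7-points: {(1, 6), (2, 4), (3, 0), (4, 5), (4, 6), (5, 3), (6, 4), (6, 5), (6, 6)}; count = 9.

For each of the 49 pairs (x, y) ∈ F_7², evaluate f(x, y) mod 7. Record the zeros.
  x = 0: [0↦3, 1↦2, 2↦3, 3↦1, 4↦5, 5↦3, 6↦4]  zeros at y ∈ ∅
  x = 1: [0↦6, 1↦1, 2↦1, 3↦1, 4↦3, 5↦2, 6↦0]  zeros at y ∈ {6}
  x = 2: [0↦3, 1↦4, 2↦6, 3↦4, 4↦0, 5↦3, 6↦1]  zeros at y ∈ {4}
  x = 3: [0↦0, 1↦3, 2↦3, 3↦2, 4↦2, 5↦5, 6↦6]  zeros at y ∈ {0}
  x = 4: [0↦3, 1↦4, 2↦5, 3↦1, 4↦1, 5↦0, 6↦0]  zeros at y ∈ {5, 6}
  x = 5: [0↦4, 1↦6, 2↦4, 3↦0, 4↦3, 5↦1, 6↦3]  zeros at y ∈ {3}
  x = 6: [0↦2, 1↦1, 2↦6, 3↦5, 4↦0, 5↦0, 6↦0]  zeros at y ∈ {4, 5, 6}
Collecting zeros: affine points = {(1, 6), (2, 4), (3, 0), (4, 5), (4, 6), (5, 3), (6, 4), (6, 5), (6, 6)}.
Total count |C(F_7)_aff| = 9.


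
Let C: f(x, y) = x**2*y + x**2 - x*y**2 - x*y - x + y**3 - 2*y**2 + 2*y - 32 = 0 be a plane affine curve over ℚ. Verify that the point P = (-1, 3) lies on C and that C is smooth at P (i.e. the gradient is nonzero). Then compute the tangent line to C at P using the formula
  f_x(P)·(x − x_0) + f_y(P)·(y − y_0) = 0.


Tangent line at P: -21*x + 25*y - 96 = 0.

Step 1: f(-1, 3) = 0, so P lies on C.
Step 2: partial derivatives
  f_x(x, y) = 2*x*y + 2*x - y**2 - y - 1, f_y(x, y) = x**2 - 2*x*y - x + 3*y**2 - 4*y + 2.
  f_x(P) = -21, f_y(P) = 25 (gradient nonzero, so P is smooth).
Step 3: tangent line at P: -21·(x − -1) + 25·(y − 3) = 0.
Expanding: -21*x + 25*y - 96 = 0.


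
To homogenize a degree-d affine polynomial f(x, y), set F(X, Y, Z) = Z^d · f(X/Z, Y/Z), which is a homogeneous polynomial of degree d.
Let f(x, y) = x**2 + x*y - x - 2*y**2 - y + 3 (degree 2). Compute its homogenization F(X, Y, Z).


F(X, Y, Z) = X**2 + X*Y - X*Z - 2*Y**2 - Y*Z + 3*Z**2

deg(f) = 2.
Substitute x = X/Z, y = Y/Z into f, then multiply by Z^2.
  monomial 1·x^2·y^0 ↦ 1·X^2·Y^0·Z^0.
  monomial 1·x^1·y^1 ↦ 1·X^1·Y^1·Z^0.
  monomial -1·x^1·y^0 ↦ -1·X^1·Y^0·Z^1.
  monomial -2·x^0·y^2 ↦ -2·X^0·Y^2·Z^0.
  monomial -1·x^0·y^1 ↦ -1·X^0·Y^1·Z^1.
  monomial 3·x^0·y^0 ↦ 3·X^0·Y^0·Z^2.
Collecting: F(X, Y, Z) = X**2 + X*Y - X*Z - 2*Y**2 - Y*Z + 3*Z**2.


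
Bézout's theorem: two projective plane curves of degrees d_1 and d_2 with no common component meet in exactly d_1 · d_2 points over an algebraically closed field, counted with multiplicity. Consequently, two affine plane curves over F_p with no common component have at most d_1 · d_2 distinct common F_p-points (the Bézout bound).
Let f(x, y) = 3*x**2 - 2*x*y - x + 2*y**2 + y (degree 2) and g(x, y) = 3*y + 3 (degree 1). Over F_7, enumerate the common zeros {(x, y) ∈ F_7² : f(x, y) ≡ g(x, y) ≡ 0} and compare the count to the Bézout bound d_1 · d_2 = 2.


Common zeros: ∅; count = 0; Bézout bound = 2.

deg(f) = 2, deg(g) = 1, so Bézout bound = 2.
Scan x ∈ F_7. For each x, list the y ∈ F_7 with f(x, y) ≡ 0 and those with g(x, y) ≡ 0 (mod 7); the common zeros in that column are the intersection.
  x = 0: f ≡ 0 at y ∈ {0, 3}; g ≡ 0 at y ∈ {6}; common: ∅.
  x = 1: f ≡ 0 at y ∈ ∅; g ≡ 0 at y ∈ {6}; common: ∅.
  x = 2: f ≡ 0 at y ∈ ∅; g ≡ 0 at y ∈ {6}; common: ∅.
  x = 3: f ≡ 0 at y ∈ {1, 5}; g ≡ 0 at y ∈ {6}; common: ∅.
  x = 4: f ≡ 0 at y ∈ ∅; g ≡ 0 at y ∈ {6}; common: ∅.
  x = 5: f ≡ 0 at y ∈ {0, 1}; g ≡ 0 at y ∈ {6}; common: ∅.
  x = 6: f ≡ 0 at y ∈ ∅; g ≡ 0 at y ∈ {6}; common: ∅.
Collecting: common zeros = ∅, so the count is 0.
Comparison with the Bézout bound: 0 ≤ 2 = deg(f)·deg(g), as expected for curves with no common component (the affine F_7-count falls short of the bound because intersections may lie at infinity, over extension fields, or carry multiplicity).


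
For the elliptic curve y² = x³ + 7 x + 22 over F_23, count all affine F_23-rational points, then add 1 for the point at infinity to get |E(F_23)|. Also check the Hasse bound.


Affine points = {(3, 1), (3, 22), (6, 2), (6, 21), (7, 0), (9, 3), (9, 20), (11, 2), (11, 21), (14, 9), (14, 14), (15, 11), (15, 12), (18, 0), (21, 0)}; affine count = 15; |E(F_23)| = 16.

Discriminant check: Δ ∝ 4a³ + 27b² = 4·7³ + 27·22² = 4·343 + 27·484 ≡ 19 (mod 23). Nonzero ⇒ E is nonsingular.
For each x ∈ F_23, compute rhs = x³ + 7·x + 22 mod 23, then count y ∈ F_23 with y² ≡ rhs.
  x = 0: rhs = 22, matching y values: none (0 points).
  x = 1: rhs = 7, matching y values: none (0 points).
  x = 2: rhs = 21, matching y values: none (0 points).
  x = 3: rhs = 1, matching y values: 1, 22 (2 points).
  x = 4: rhs = 22, matching y values: none (0 points).
  x = 5: rhs = 21, matching y values: none (0 points).
  x = 6: rhs = 4, matching y values: 2, 21 (2 points).
  x = 7: rhs = 0, matching y values: 0 (1 points).
  x = 8: rhs = 15, matching y values: none (0 points).
  x = 9: rhs = 9, matching y values: 3, 20 (2 points).
  x = 10: rhs = 11, matching y values: none (0 points).
  x = 11: rhs = 4, matching y values: 2, 21 (2 points).
  x = 12: rhs = 17, matching y values: none (0 points).
  x = 13: rhs = 10, matching y values: none (0 points).
  x = 14: rhs = 12, matching y values: 9, 14 (2 points).
  x = 15: rhs = 6, matching y values: 11, 12 (2 points).
  x = 16: rhs = 21, matching y values: none (0 points).
  x = 17: rhs = 17, matching y values: none (0 points).
  x = 18: rhs = 0, matching y values: 0 (1 points).
  x = 19: rhs = 22, matching y values: none (0 points).
  x = 20: rhs = 20, matching y values: none (0 points).
  x = 21: rhs = 0, matching y values: 0 (1 points).
  x = 22: rhs = 14, matching y values: none (0 points).
Total affine count: 15.
Full point count |E(F_23)| = 15 + 1 = 16.
Hasse bound: |16 − (23+1)| = |-8| = 8 ≤ 2√23 ≈ 9.5917 ✓.
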